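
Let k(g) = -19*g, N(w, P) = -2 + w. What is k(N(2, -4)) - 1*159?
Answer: -159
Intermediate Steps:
k(N(2, -4)) - 1*159 = -19*(-2 + 2) - 1*159 = -19*0 - 159 = 0 - 159 = -159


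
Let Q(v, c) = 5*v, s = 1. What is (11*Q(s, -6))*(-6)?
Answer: -330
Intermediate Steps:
(11*Q(s, -6))*(-6) = (11*(5*1))*(-6) = (11*5)*(-6) = 55*(-6) = -330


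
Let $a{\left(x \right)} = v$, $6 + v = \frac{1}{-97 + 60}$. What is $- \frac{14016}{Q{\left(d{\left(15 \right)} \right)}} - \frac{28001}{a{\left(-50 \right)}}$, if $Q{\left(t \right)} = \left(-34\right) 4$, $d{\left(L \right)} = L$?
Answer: $\frac{18003325}{3791} \approx 4749.0$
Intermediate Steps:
$Q{\left(t \right)} = -136$
$v = - \frac{223}{37}$ ($v = -6 + \frac{1}{-97 + 60} = -6 + \frac{1}{-37} = -6 - \frac{1}{37} = - \frac{223}{37} \approx -6.027$)
$a{\left(x \right)} = - \frac{223}{37}$
$- \frac{14016}{Q{\left(d{\left(15 \right)} \right)}} - \frac{28001}{a{\left(-50 \right)}} = - \frac{14016}{-136} - \frac{28001}{- \frac{223}{37}} = \left(-14016\right) \left(- \frac{1}{136}\right) - - \frac{1036037}{223} = \frac{1752}{17} + \frac{1036037}{223} = \frac{18003325}{3791}$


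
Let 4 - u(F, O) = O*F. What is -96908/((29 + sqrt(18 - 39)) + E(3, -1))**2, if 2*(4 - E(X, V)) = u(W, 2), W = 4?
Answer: -96908/(35 + I*sqrt(21))**2 ≈ -75.154 + 20.023*I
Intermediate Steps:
u(F, O) = 4 - F*O (u(F, O) = 4 - O*F = 4 - F*O)
E(X, V) = 6 (E(X, V) = 4 - (4 - 1*4*2)/2 = 4 - (4 - 8)/2 = 4 - 1/2*(-4) = 4 + 2 = 6)
-96908/((29 + sqrt(18 - 39)) + E(3, -1))**2 = -96908/((29 + sqrt(18 - 39)) + 6)**2 = -96908/((29 + sqrt(-21)) + 6)**2 = -96908/((29 + I*sqrt(21)) + 6)**2 = -96908/(35 + I*sqrt(21))**2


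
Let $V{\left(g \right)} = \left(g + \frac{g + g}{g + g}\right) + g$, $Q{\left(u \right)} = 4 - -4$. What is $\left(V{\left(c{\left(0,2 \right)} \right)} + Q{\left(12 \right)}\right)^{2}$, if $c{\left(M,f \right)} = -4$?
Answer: $1$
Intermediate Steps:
$Q{\left(u \right)} = 8$ ($Q{\left(u \right)} = 4 + 4 = 8$)
$V{\left(g \right)} = 1 + 2 g$ ($V{\left(g \right)} = \left(g + \frac{2 g}{2 g}\right) + g = \left(g + 2 g \frac{1}{2 g}\right) + g = \left(g + 1\right) + g = \left(1 + g\right) + g = 1 + 2 g$)
$\left(V{\left(c{\left(0,2 \right)} \right)} + Q{\left(12 \right)}\right)^{2} = \left(\left(1 + 2 \left(-4\right)\right) + 8\right)^{2} = \left(\left(1 - 8\right) + 8\right)^{2} = \left(-7 + 8\right)^{2} = 1^{2} = 1$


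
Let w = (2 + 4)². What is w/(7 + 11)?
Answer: 2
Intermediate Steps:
w = 36 (w = 6² = 36)
w/(7 + 11) = 36/(7 + 11) = 36/18 = (1/18)*36 = 2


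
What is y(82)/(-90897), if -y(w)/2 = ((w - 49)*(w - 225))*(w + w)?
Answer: -12584/739 ≈ -17.028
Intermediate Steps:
y(w) = -4*w*(-225 + w)*(-49 + w) (y(w) = -2*(w - 49)*(w - 225)*(w + w) = -2*(-49 + w)*(-225 + w)*2*w = -2*(-225 + w)*(-49 + w)*2*w = -4*w*(-225 + w)*(-49 + w))
y(82)/(-90897) = (4*82*(-11025 - 1*82² + 274*82))/(-90897) = (4*82*(-11025 - 1*6724 + 22468))*(-1/90897) = (4*82*(-11025 - 6724 + 22468))*(-1/90897) = (4*82*4719)*(-1/90897) = 1547832*(-1/90897) = -12584/739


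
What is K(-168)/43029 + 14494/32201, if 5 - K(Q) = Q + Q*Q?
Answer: -279607925/1385576829 ≈ -0.20180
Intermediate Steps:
K(Q) = 5 - Q - Q² (K(Q) = 5 - (Q + Q*Q) = 5 - (Q + Q²) = 5 + (-Q - Q²) = 5 - Q - Q²)
K(-168)/43029 + 14494/32201 = (5 - 1*(-168) - 1*(-168)²)/43029 + 14494/32201 = (5 + 168 - 1*28224)*(1/43029) + 14494*(1/32201) = (5 + 168 - 28224)*(1/43029) + 14494/32201 = -28051*1/43029 + 14494/32201 = -28051/43029 + 14494/32201 = -279607925/1385576829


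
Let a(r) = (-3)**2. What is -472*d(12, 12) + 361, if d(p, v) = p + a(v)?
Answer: -9551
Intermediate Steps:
a(r) = 9
d(p, v) = 9 + p (d(p, v) = p + 9 = 9 + p)
-472*d(12, 12) + 361 = -472*(9 + 12) + 361 = -472*21 + 361 = -9912 + 361 = -9551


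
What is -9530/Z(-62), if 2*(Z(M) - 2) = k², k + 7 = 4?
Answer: -19060/13 ≈ -1466.2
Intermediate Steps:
k = -3 (k = -7 + 4 = -3)
Z(M) = 13/2 (Z(M) = 2 + (½)*(-3)² = 2 + (½)*9 = 2 + 9/2 = 13/2)
-9530/Z(-62) = -9530/13/2 = -9530*2/13 = -19060/13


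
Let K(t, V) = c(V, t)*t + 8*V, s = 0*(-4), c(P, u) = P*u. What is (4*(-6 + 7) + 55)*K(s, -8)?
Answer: -3776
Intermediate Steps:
s = 0
K(t, V) = 8*V + V*t**2 (K(t, V) = (V*t)*t + 8*V = V*t**2 + 8*V = 8*V + V*t**2)
(4*(-6 + 7) + 55)*K(s, -8) = (4*(-6 + 7) + 55)*(-8*(8 + 0**2)) = (4*1 + 55)*(-8*(8 + 0)) = (4 + 55)*(-8*8) = 59*(-64) = -3776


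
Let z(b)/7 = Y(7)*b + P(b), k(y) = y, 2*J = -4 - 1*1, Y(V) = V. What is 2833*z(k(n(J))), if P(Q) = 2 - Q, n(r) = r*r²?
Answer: -7277977/4 ≈ -1.8195e+6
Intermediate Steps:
J = -5/2 (J = (-4 - 1*1)/2 = (-4 - 1)/2 = (½)*(-5) = -5/2 ≈ -2.5000)
n(r) = r³
z(b) = 14 + 42*b (z(b) = 7*(7*b + (2 - b)) = 7*(2 + 6*b) = 14 + 42*b)
2833*z(k(n(J))) = 2833*(14 + 42*(-5/2)³) = 2833*(14 + 42*(-125/8)) = 2833*(14 - 2625/4) = 2833*(-2569/4) = -7277977/4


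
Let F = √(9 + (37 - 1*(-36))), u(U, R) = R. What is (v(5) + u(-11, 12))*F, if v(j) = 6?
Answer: 18*√82 ≈ 163.00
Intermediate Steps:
F = √82 (F = √(9 + (37 + 36)) = √(9 + 73) = √82 ≈ 9.0554)
(v(5) + u(-11, 12))*F = (6 + 12)*√82 = 18*√82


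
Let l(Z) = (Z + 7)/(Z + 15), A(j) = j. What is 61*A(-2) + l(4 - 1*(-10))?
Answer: -3517/29 ≈ -121.28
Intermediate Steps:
l(Z) = (7 + Z)/(15 + Z)
61*A(-2) + l(4 - 1*(-10)) = 61*(-2) + (7 + (4 - 1*(-10)))/(15 + (4 - 1*(-10))) = -122 + (7 + (4 + 10))/(15 + (4 + 10)) = -122 + (7 + 14)/(15 + 14) = -122 + 21/29 = -3517/29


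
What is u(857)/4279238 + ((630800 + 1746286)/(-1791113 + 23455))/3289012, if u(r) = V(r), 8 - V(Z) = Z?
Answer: -1236532346544543/6219710221953492812 ≈ -0.00019881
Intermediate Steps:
V(Z) = 8 - Z
u(r) = 8 - r
u(857)/4279238 + ((630800 + 1746286)/(-1791113 + 23455))/3289012 = (8 - 1*857)/4279238 + ((630800 + 1746286)/(-1791113 + 23455))/3289012 = (8 - 857)*(1/4279238) + (2377086/(-1767658))*(1/3289012) = -849*1/4279238 + (2377086*(-1/1767658))*(1/3289012) = -849/4279238 - 1188543/883829*1/3289012 = -849/4279238 - 1188543/2906924186948 = -1236532346544543/6219710221953492812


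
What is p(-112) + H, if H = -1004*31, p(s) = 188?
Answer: -30936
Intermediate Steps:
H = -31124
p(-112) + H = 188 - 31124 = -30936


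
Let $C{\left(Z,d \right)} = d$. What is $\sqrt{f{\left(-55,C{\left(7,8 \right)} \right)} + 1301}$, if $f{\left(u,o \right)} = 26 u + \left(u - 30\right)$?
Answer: $i \sqrt{214} \approx 14.629 i$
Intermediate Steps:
$f{\left(u,o \right)} = -30 + 27 u$ ($f{\left(u,o \right)} = 26 u + \left(-30 + u\right) = -30 + 27 u$)
$\sqrt{f{\left(-55,C{\left(7,8 \right)} \right)} + 1301} = \sqrt{\left(-30 + 27 \left(-55\right)\right) + 1301} = \sqrt{\left(-30 - 1485\right) + 1301} = \sqrt{-1515 + 1301} = \sqrt{-214} = i \sqrt{214}$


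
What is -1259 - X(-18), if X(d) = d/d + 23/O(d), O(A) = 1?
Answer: -1283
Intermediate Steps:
X(d) = 24 (X(d) = d/d + 23/1 = 1 + 23*1 = 1 + 23 = 24)
-1259 - X(-18) = -1259 - 1*24 = -1259 - 24 = -1283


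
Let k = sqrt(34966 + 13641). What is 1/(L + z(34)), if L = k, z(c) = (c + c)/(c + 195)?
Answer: -15572/2548995063 + 52441*sqrt(48607)/2548995063 ≈ 0.0045297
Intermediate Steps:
z(c) = 2*c/(195 + c) (z(c) = (2*c)/(195 + c) = 2*c/(195 + c))
k = sqrt(48607) ≈ 220.47
L = sqrt(48607) ≈ 220.47
1/(L + z(34)) = 1/(sqrt(48607) + 2*34/(195 + 34)) = 1/(sqrt(48607) + 2*34/229) = 1/(sqrt(48607) + 2*34*(1/229)) = 1/(sqrt(48607) + 68/229) = 1/(68/229 + sqrt(48607))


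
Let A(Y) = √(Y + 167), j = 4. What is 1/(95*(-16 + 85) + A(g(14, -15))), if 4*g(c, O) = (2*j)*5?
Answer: 2185/14322616 - √177/42967848 ≈ 0.00015225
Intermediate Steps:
g(c, O) = 10 (g(c, O) = ((2*4)*5)/4 = (8*5)/4 = (¼)*40 = 10)
A(Y) = √(167 + Y)
1/(95*(-16 + 85) + A(g(14, -15))) = 1/(95*(-16 + 85) + √(167 + 10)) = 1/(95*69 + √177) = 1/(6555 + √177)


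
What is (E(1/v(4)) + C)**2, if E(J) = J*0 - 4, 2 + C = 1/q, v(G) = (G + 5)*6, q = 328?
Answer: 3869089/107584 ≈ 35.963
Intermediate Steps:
v(G) = 30 + 6*G (v(G) = (5 + G)*6 = 30 + 6*G)
C = -655/328 (C = -2 + 1/328 = -655/328 ≈ -1.9970)
E(J) = -4 (E(J) = 0 - 4 = -4)
(E(1/v(4)) + C)**2 = (-4 - 655/328)**2 = (-1967/328)**2 = 3869089/107584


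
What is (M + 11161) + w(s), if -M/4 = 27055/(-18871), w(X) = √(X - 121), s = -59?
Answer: 210727451/18871 + 6*I*√5 ≈ 11167.0 + 13.416*I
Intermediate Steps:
w(X) = √(-121 + X)
M = 108220/18871 (M = -108220/(-18871) = -108220*(-1)/18871 = -4*(-27055/18871) = 108220/18871 ≈ 5.7347)
(M + 11161) + w(s) = (108220/18871 + 11161) + √(-121 - 59) = 210727451/18871 + √(-180) = 210727451/18871 + 6*I*√5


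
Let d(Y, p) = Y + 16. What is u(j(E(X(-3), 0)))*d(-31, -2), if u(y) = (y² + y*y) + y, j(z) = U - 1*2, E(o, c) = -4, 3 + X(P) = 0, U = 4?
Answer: -150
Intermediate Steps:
d(Y, p) = 16 + Y
X(P) = -3 (X(P) = -3 + 0 = -3)
j(z) = 2 (j(z) = 4 - 1*2 = 4 - 2 = 2)
u(y) = y + 2*y² (u(y) = (y² + y²) + y = 2*y² + y = y + 2*y²)
u(j(E(X(-3), 0)))*d(-31, -2) = (2*(1 + 2*2))*(16 - 31) = (2*(1 + 4))*(-15) = (2*5)*(-15) = 10*(-15) = -150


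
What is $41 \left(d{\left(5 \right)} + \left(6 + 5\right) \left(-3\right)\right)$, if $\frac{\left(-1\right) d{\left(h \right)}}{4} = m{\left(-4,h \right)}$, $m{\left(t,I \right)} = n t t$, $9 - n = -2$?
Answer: $-30217$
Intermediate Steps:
$n = 11$ ($n = 9 - -2 = 9 + 2 = 11$)
$m{\left(t,I \right)} = 11 t^{2}$ ($m{\left(t,I \right)} = 11 t t = 11 t^{2}$)
$d{\left(h \right)} = -704$ ($d{\left(h \right)} = - 4 \cdot 11 \left(-4\right)^{2} = - 4 \cdot 11 \cdot 16 = \left(-4\right) 176 = -704$)
$41 \left(d{\left(5 \right)} + \left(6 + 5\right) \left(-3\right)\right) = 41 \left(-704 + \left(6 + 5\right) \left(-3\right)\right) = 41 \left(-704 + 11 \left(-3\right)\right) = 41 \left(-704 - 33\right) = 41 \left(-737\right) = -30217$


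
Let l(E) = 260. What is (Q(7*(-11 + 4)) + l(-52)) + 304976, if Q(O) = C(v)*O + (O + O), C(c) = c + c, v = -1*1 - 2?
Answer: 305432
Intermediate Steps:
v = -3 (v = -1 - 2 = -3)
C(c) = 2*c
Q(O) = -4*O (Q(O) = (2*(-3))*O + (O + O) = -6*O + 2*O = -4*O)
(Q(7*(-11 + 4)) + l(-52)) + 304976 = (-28*(-11 + 4) + 260) + 304976 = (-28*(-7) + 260) + 304976 = (-4*(-49) + 260) + 304976 = (196 + 260) + 304976 = 456 + 304976 = 305432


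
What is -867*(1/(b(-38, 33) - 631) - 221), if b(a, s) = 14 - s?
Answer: 124545417/650 ≈ 1.9161e+5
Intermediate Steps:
-867*(1/(b(-38, 33) - 631) - 221) = -867*(1/((14 - 1*33) - 631) - 221) = -867*(1/((14 - 33) - 631) - 221) = -867*(1/(-19 - 631) - 221) = -867*(1/(-650) - 221) = -867*(-1/650 - 221) = -867*(-143651/650) = 124545417/650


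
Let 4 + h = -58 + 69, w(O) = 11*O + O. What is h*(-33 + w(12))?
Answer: 777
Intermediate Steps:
w(O) = 12*O
h = 7 (h = -4 + (-58 + 69) = -4 + 11 = 7)
h*(-33 + w(12)) = 7*(-33 + 12*12) = 7*(-33 + 144) = 7*111 = 777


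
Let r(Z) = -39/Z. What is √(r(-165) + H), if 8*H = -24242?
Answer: 3*I*√4073685/110 ≈ 55.046*I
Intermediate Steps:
H = -12121/4 (H = (⅛)*(-24242) = -12121/4 ≈ -3030.3)
√(r(-165) + H) = √(-39/(-165) - 12121/4) = √(-39*(-1/165) - 12121/4) = √(13/55 - 12121/4) = √(-666603/220) = 3*I*√4073685/110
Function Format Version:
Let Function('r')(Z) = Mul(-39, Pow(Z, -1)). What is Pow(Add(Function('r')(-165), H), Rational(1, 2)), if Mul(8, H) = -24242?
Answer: Mul(Rational(3, 110), I, Pow(4073685, Rational(1, 2))) ≈ Mul(55.046, I)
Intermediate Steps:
H = Rational(-12121, 4) (H = Mul(Rational(1, 8), -24242) = Rational(-12121, 4) ≈ -3030.3)
Pow(Add(Function('r')(-165), H), Rational(1, 2)) = Pow(Add(Mul(-39, Pow(-165, -1)), Rational(-12121, 4)), Rational(1, 2)) = Pow(Add(Mul(-39, Rational(-1, 165)), Rational(-12121, 4)), Rational(1, 2)) = Pow(Add(Rational(13, 55), Rational(-12121, 4)), Rational(1, 2)) = Pow(Rational(-666603, 220), Rational(1, 2)) = Mul(Rational(3, 110), I, Pow(4073685, Rational(1, 2)))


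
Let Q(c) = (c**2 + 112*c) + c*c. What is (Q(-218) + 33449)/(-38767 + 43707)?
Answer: 104081/4940 ≈ 21.069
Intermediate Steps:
Q(c) = 2*c**2 + 112*c (Q(c) = (c**2 + 112*c) + c**2 = 2*c**2 + 112*c)
(Q(-218) + 33449)/(-38767 + 43707) = (2*(-218)*(56 - 218) + 33449)/(-38767 + 43707) = (2*(-218)*(-162) + 33449)/4940 = (70632 + 33449)*(1/4940) = 104081*(1/4940) = 104081/4940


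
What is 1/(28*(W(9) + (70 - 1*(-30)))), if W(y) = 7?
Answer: 1/2996 ≈ 0.00033378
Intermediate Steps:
1/(28*(W(9) + (70 - 1*(-30)))) = 1/(28*(7 + (70 - 1*(-30)))) = 1/(28*(7 + (70 + 30))) = 1/(28*(7 + 100)) = 1/(28*107) = 1/2996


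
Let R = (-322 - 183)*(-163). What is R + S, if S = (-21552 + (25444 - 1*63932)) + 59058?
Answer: 81333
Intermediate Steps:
R = 82315 (R = -505*(-163) = 82315)
S = -982 (S = (-21552 + (25444 - 63932)) + 59058 = (-21552 - 38488) + 59058 = -60040 + 59058 = -982)
R + S = 82315 - 982 = 81333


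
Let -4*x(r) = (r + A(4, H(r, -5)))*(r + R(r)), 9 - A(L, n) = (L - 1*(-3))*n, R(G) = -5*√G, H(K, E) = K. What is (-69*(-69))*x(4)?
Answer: -214245/2 ≈ -1.0712e+5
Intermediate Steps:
A(L, n) = 9 - n*(3 + L) (A(L, n) = 9 - (L - 1*(-3))*n = 9 - (L + 3)*n = 9 - (3 + L)*n = 9 - n*(3 + L))
x(r) = -(9 - 6*r)*(r - 5*√r)/4 (x(r) = -(r + (9 - 3*r - 1*4*r))*(r - 5*√r)/4 = -(r + (9 - 3*r - 4*r))*(r - 5*√r)/4 = -(r + (9 - 7*r))*(r - 5*√r)/4 = -(9 - 6*r)*(r - 5*√r)/4)
(-69*(-69))*x(4) = (-69*(-69))*(-15*4^(3/2)/2 - 9/4*4 + (3/2)*4² + 45*√4/4) = 4761*(-15/2*8 - 9 + (3/2)*16 + (45/4)*2) = 4761*(-60 - 9 + 24 + 45/2) = 4761*(-45/2) = -214245/2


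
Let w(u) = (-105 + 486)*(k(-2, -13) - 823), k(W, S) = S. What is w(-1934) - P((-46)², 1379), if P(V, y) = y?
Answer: -319895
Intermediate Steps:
w(u) = -318516 (w(u) = (-105 + 486)*(-13 - 823) = 381*(-836) = -318516)
w(-1934) - P((-46)², 1379) = -318516 - 1*1379 = -318516 - 1379 = -319895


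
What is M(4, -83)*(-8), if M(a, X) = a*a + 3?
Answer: -152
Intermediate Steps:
M(a, X) = 3 + a² (M(a, X) = a² + 3 = 3 + a²)
M(4, -83)*(-8) = (3 + 4²)*(-8) = (3 + 16)*(-8) = 19*(-8) = -152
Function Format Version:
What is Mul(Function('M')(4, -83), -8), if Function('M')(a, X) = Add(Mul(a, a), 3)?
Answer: -152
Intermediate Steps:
Function('M')(a, X) = Add(3, Pow(a, 2)) (Function('M')(a, X) = Add(Pow(a, 2), 3) = Add(3, Pow(a, 2)))
Mul(Function('M')(4, -83), -8) = Mul(Add(3, Pow(4, 2)), -8) = Mul(Add(3, 16), -8) = Mul(19, -8) = -152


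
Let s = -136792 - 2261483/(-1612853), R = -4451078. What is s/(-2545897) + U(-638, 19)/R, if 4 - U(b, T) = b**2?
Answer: 8139205945103469/56063889020967773 ≈ 0.14518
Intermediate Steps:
s = -220623126093/1612853 (s = -136792 - 2261483*(-1/1612853) = -136792 + 2261483/1612853 = -220623126093/1612853 ≈ -1.3679e+5)
U(b, T) = 4 - b**2
s/(-2545897) + U(-638, 19)/R = -220623126093/1612853/(-2545897) + (4 - 1*(-638)**2)/(-4451078) = -220623126093/1612853*(-1/2545897) + (4 - 1*407044)*(-1/4451078) = 1353516111/25191151007 + (4 - 407044)*(-1/4451078) = 1353516111/25191151007 - 407040*(-1/4451078) = 1353516111/25191151007 + 203520/2225539 = 8139205945103469/56063889020967773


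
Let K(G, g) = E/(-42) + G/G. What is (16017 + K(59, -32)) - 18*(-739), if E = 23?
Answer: 1231417/42 ≈ 29319.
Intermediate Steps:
K(G, g) = 19/42 (K(G, g) = 23/(-42) + G/G = 23*(-1/42) + 1 = -23/42 + 1 = 19/42)
(16017 + K(59, -32)) - 18*(-739) = (16017 + 19/42) - 18*(-739) = 672733/42 + 13302 = 1231417/42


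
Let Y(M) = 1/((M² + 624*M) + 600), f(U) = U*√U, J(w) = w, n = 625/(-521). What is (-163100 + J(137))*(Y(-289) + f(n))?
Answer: 162963/96215 + 2546296875*I*√521/271441 ≈ 1.6937 + 2.1412e+5*I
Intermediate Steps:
n = -625/521 (n = 625*(-1/521) = -625/521 ≈ -1.1996)
f(U) = U^(3/2)
Y(M) = 1/(600 + M² + 624*M)
(-163100 + J(137))*(Y(-289) + f(n)) = (-163100 + 137)*(1/(600 + (-289)² + 624*(-289)) + (-625/521)^(3/2)) = -162963*(1/(600 + 83521 - 180336) - 15625*I*√521/271441) = -162963*(1/(-96215) - 15625*I*√521/271441) = -162963*(-1/96215 - 15625*I*√521/271441) = 162963/96215 + 2546296875*I*√521/271441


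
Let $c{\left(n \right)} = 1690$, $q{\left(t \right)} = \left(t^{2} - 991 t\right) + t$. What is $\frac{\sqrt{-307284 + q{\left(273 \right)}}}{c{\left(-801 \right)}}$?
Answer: $\frac{i \sqrt{20121}}{338} \approx 0.41967 i$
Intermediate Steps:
$q{\left(t \right)} = t^{2} - 990 t$
$\frac{\sqrt{-307284 + q{\left(273 \right)}}}{c{\left(-801 \right)}} = \frac{\sqrt{-307284 + 273 \left(-990 + 273\right)}}{1690} = \sqrt{-307284 + 273 \left(-717\right)} \frac{1}{1690} = \sqrt{-307284 - 195741} \cdot \frac{1}{1690} = \sqrt{-503025} \cdot \frac{1}{1690} = 5 i \sqrt{20121} \cdot \frac{1}{1690} = \frac{i \sqrt{20121}}{338}$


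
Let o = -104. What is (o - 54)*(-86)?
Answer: 13588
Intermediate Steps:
(o - 54)*(-86) = (-104 - 54)*(-86) = -158*(-86) = 13588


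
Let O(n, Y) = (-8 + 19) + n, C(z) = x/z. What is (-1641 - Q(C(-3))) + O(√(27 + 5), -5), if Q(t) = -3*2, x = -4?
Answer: -1624 + 4*√2 ≈ -1618.3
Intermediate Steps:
C(z) = -4/z
O(n, Y) = 11 + n
Q(t) = -6
(-1641 - Q(C(-3))) + O(√(27 + 5), -5) = (-1641 - 1*(-6)) + (11 + √(27 + 5)) = (-1641 + 6) + (11 + √32) = -1635 + (11 + 4*√2) = -1624 + 4*√2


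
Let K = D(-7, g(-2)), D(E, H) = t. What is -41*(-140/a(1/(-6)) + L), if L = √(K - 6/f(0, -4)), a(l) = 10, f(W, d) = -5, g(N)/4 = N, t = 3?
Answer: 574 - 41*√105/5 ≈ 489.98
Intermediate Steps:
g(N) = 4*N
D(E, H) = 3
K = 3
L = √105/5 (L = √(3 - 6/(-5)) = √(3 - 6*(-⅕)) = √(3 + 6/5) = √(21/5) = √105/5 ≈ 2.0494)
-41*(-140/a(1/(-6)) + L) = -41*(-140/10 + √105/5) = -41*(-140*⅒ + √105/5) = -41*(-14 + √105/5) = 574 - 41*√105/5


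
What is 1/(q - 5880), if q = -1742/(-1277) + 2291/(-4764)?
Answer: -6083628/35766359359 ≈ -0.00017009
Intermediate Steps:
q = 5373281/6083628 (q = -1742*(-1/1277) + 2291*(-1/4764) = 1742/1277 - 2291/4764 = 5373281/6083628 ≈ 0.88324)
1/(q - 5880) = 1/(5373281/6083628 - 5880) = 1/(-35766359359/6083628) = -6083628/35766359359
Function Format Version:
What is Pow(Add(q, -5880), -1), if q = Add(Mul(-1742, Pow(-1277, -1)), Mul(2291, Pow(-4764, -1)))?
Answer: Rational(-6083628, 35766359359) ≈ -0.00017009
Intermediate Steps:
q = Rational(5373281, 6083628) (q = Add(Mul(-1742, Rational(-1, 1277)), Mul(2291, Rational(-1, 4764))) = Add(Rational(1742, 1277), Rational(-2291, 4764)) = Rational(5373281, 6083628) ≈ 0.88324)
Pow(Add(q, -5880), -1) = Pow(Add(Rational(5373281, 6083628), -5880), -1) = Pow(Rational(-35766359359, 6083628), -1) = Rational(-6083628, 35766359359)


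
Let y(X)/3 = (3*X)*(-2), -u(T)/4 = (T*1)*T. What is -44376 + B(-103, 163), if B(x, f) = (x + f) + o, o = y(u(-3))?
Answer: -43668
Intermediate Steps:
u(T) = -4*T² (u(T) = -4*T*1*T = -4*T*T = -4*T²)
y(X) = -18*X (y(X) = 3*((3*X)*(-2)) = 3*(-6*X) = -18*X)
o = 648 (o = -(-72)*(-3)² = -(-72)*9 = -18*(-36) = 648)
B(x, f) = 648 + f + x (B(x, f) = (x + f) + 648 = (f + x) + 648 = 648 + f + x)
-44376 + B(-103, 163) = -44376 + (648 + 163 - 103) = -44376 + 708 = -43668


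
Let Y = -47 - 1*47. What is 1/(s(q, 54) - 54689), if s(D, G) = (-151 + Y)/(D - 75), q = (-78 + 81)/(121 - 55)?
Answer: -1649/90176771 ≈ -1.8286e-5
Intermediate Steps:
Y = -94 (Y = -47 - 47 = -94)
q = 1/22 (q = 3/66 = 3*(1/66) = 1/22 ≈ 0.045455)
s(D, G) = -245/(-75 + D) (s(D, G) = (-151 - 94)/(D - 75) = -245/(-75 + D))
1/(s(q, 54) - 54689) = 1/(-245/(-75 + 1/22) - 54689) = 1/(-245/(-1649/22) - 54689) = 1/(-245*(-22/1649) - 54689) = 1/(5390/1649 - 54689) = 1/(-90176771/1649) = -1649/90176771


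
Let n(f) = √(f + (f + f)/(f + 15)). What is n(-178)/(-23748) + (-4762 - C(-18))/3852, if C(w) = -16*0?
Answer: -2381/1926 - I*√4671254/3870924 ≈ -1.2362 - 0.00055834*I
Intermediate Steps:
n(f) = √(f + 2*f/(15 + f)) (n(f) = √(f + (2*f)/(15 + f)) = √(f + 2*f/(15 + f)))
C(w) = 0
n(-178)/(-23748) + (-4762 - C(-18))/3852 = √(-178*(17 - 178)/(15 - 178))/(-23748) + (-4762 - 1*0)/3852 = √(-178*(-161)/(-163))*(-1/23748) + (-4762 + 0)*(1/3852) = √(-178*(-1/163)*(-161))*(-1/23748) - 4762*1/3852 = √(-28658/163)*(-1/23748) - 2381/1926 = (I*√4671254/163)*(-1/23748) - 2381/1926 = -I*√4671254/3870924 - 2381/1926 = -2381/1926 - I*√4671254/3870924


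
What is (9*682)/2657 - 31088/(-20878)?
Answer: 105374990/27736423 ≈ 3.7992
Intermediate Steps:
(9*682)/2657 - 31088/(-20878) = 6138*(1/2657) - 31088*(-1/20878) = 6138/2657 + 15544/10439 = 105374990/27736423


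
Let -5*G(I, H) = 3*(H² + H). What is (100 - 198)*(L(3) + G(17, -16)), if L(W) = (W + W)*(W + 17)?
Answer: 2352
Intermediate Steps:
L(W) = 2*W*(17 + W) (L(W) = (2*W)*(17 + W) = 2*W*(17 + W))
G(I, H) = -3*H/5 - 3*H²/5 (G(I, H) = -3*(H² + H)/5 = -3*(H + H²)/5 = -(3*H + 3*H²)/5 = -3*H/5 - 3*H²/5)
(100 - 198)*(L(3) + G(17, -16)) = (100 - 198)*(2*3*(17 + 3) - ⅗*(-16)*(1 - 16)) = -98*(2*3*20 - ⅗*(-16)*(-15)) = -98*(120 - 144) = -98*(-24) = 2352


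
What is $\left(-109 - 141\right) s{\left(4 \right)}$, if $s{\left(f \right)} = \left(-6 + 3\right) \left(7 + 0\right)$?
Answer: $5250$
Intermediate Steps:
$s{\left(f \right)} = -21$ ($s{\left(f \right)} = \left(-3\right) 7 = -21$)
$\left(-109 - 141\right) s{\left(4 \right)} = \left(-109 - 141\right) \left(-21\right) = \left(-250\right) \left(-21\right) = 5250$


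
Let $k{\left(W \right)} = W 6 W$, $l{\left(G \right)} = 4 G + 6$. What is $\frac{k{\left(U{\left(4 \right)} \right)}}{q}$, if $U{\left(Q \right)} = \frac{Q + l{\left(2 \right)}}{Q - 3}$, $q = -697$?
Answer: $- \frac{1944}{697} \approx -2.7891$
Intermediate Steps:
$l{\left(G \right)} = 6 + 4 G$
$U{\left(Q \right)} = \frac{14 + Q}{-3 + Q}$ ($U{\left(Q \right)} = \frac{Q + \left(6 + 4 \cdot 2\right)}{Q - 3} = \frac{Q + \left(6 + 8\right)}{-3 + Q} = \frac{Q + 14}{-3 + Q} = \frac{14 + Q}{-3 + Q}$)
$k{\left(W \right)} = 6 W^{2}$ ($k{\left(W \right)} = 6 W W = 6 W^{2}$)
$\frac{k{\left(U{\left(4 \right)} \right)}}{q} = \frac{6 \left(\frac{14 + 4}{-3 + 4}\right)^{2}}{-697} = - \frac{6 \left(1^{-1} \cdot 18\right)^{2}}{697} = - \frac{6 \left(1 \cdot 18\right)^{2}}{697} = - \frac{6 \cdot 18^{2}}{697} = - \frac{6 \cdot 324}{697} = \left(- \frac{1}{697}\right) 1944 = - \frac{1944}{697}$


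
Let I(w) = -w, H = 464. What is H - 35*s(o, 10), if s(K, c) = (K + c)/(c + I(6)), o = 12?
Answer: 543/2 ≈ 271.50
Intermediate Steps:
s(K, c) = (K + c)/(-6 + c) (s(K, c) = (K + c)/(c - 1*6) = (K + c)/(c - 6) = (K + c)/(-6 + c))
H - 35*s(o, 10) = 464 - 35*(12 + 10)/(-6 + 10) = 464 - 35*22/4 = 464 - 35*11/2 = 464 - 385/2 = 543/2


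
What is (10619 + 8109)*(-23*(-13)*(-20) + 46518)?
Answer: 759195664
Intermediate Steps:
(10619 + 8109)*(-23*(-13)*(-20) + 46518) = 18728*(299*(-20) + 46518) = 18728*(-5980 + 46518) = 18728*40538 = 759195664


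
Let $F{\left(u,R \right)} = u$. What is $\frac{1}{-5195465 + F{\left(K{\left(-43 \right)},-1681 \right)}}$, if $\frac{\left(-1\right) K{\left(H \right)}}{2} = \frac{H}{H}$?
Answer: $- \frac{1}{5195467} \approx -1.9248 \cdot 10^{-7}$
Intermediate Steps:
$K{\left(H \right)} = -2$ ($K{\left(H \right)} = - 2 \frac{H}{H} = \left(-2\right) 1 = -2$)
$\frac{1}{-5195465 + F{\left(K{\left(-43 \right)},-1681 \right)}} = \frac{1}{-5195465 - 2} = \frac{1}{-5195467} = - \frac{1}{5195467}$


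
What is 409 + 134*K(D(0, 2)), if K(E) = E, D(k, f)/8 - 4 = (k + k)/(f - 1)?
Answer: 4697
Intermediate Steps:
D(k, f) = 32 + 16*k/(-1 + f) (D(k, f) = 32 + 8*((k + k)/(f - 1)) = 32 + 8*((2*k)/(-1 + f)) = 32 + 8*(2*k/(-1 + f)) = 32 + 16*k/(-1 + f))
409 + 134*K(D(0, 2)) = 409 + 134*(16*(-2 + 0 + 2*2)/(-1 + 2)) = 409 + 134*(16*(-2 + 0 + 4)/1) = 409 + 134*(16*1*2) = 409 + 134*32 = 409 + 4288 = 4697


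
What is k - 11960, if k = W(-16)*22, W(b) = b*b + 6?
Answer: -6196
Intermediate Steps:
W(b) = 6 + b**2 (W(b) = b**2 + 6 = 6 + b**2)
k = 5764 (k = (6 + (-16)**2)*22 = (6 + 256)*22 = 262*22 = 5764)
k - 11960 = 5764 - 11960 = -6196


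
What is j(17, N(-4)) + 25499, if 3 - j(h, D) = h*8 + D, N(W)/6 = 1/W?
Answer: 50735/2 ≈ 25368.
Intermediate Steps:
N(W) = 6/W
j(h, D) = 3 - D - 8*h (j(h, D) = 3 - (h*8 + D) = 3 - (8*h + D) = 3 - (D + 8*h) = 3 + (-D - 8*h) = 3 - D - 8*h)
j(17, N(-4)) + 25499 = (3 - 6/(-4) - 8*17) + 25499 = (3 - 6*(-1)/4 - 136) + 25499 = (3 - 1*(-3/2) - 136) + 25499 = (3 + 3/2 - 136) + 25499 = -263/2 + 25499 = 50735/2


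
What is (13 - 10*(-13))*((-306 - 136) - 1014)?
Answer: -208208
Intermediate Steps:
(13 - 10*(-13))*((-306 - 136) - 1014) = (13 + 130)*(-442 - 1014) = 143*(-1456) = -208208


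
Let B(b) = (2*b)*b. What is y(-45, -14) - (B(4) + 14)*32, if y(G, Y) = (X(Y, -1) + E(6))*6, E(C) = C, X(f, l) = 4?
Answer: -1412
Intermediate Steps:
B(b) = 2*b**2
y(G, Y) = 60 (y(G, Y) = (4 + 6)*6 = 10*6 = 60)
y(-45, -14) - (B(4) + 14)*32 = 60 - (2*4**2 + 14)*32 = 60 - (2*16 + 14)*32 = 60 - (32 + 14)*32 = 60 - 46*32 = 60 - 1*1472 = 60 - 1472 = -1412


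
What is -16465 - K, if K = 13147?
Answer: -29612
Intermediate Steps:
-16465 - K = -16465 - 1*13147 = -16465 - 13147 = -29612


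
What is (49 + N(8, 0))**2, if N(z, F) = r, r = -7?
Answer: 1764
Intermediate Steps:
N(z, F) = -7
(49 + N(8, 0))**2 = (49 - 7)**2 = 42**2 = 1764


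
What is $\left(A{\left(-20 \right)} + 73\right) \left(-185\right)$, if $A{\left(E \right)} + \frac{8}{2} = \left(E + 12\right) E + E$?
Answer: $-38665$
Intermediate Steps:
$A{\left(E \right)} = -4 + E + E \left(12 + E\right)$ ($A{\left(E \right)} = -4 + \left(\left(E + 12\right) E + E\right) = -4 + \left(\left(12 + E\right) E + E\right) = -4 + \left(E \left(12 + E\right) + E\right) = -4 + \left(E + E \left(12 + E\right)\right) = -4 + E + E \left(12 + E\right)$)
$\left(A{\left(-20 \right)} + 73\right) \left(-185\right) = \left(\left(-4 + \left(-20\right)^{2} + 13 \left(-20\right)\right) + 73\right) \left(-185\right) = \left(\left(-4 + 400 - 260\right) + 73\right) \left(-185\right) = \left(136 + 73\right) \left(-185\right) = 209 \left(-185\right) = -38665$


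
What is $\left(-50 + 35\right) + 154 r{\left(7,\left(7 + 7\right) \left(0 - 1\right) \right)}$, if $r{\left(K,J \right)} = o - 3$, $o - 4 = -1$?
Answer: $-15$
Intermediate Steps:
$o = 3$ ($o = 4 - 1 = 3$)
$r{\left(K,J \right)} = 0$ ($r{\left(K,J \right)} = 3 - 3 = 0$)
$\left(-50 + 35\right) + 154 r{\left(7,\left(7 + 7\right) \left(0 - 1\right) \right)} = \left(-50 + 35\right) + 154 \cdot 0 = -15 + 0 = -15$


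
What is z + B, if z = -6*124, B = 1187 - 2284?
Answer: -1841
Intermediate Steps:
B = -1097
z = -744
z + B = -744 - 1097 = -1841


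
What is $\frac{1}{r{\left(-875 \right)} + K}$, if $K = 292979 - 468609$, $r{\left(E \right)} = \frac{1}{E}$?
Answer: $- \frac{875}{153676251} \approx -5.6938 \cdot 10^{-6}$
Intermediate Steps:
$K = -175630$
$\frac{1}{r{\left(-875 \right)} + K} = \frac{1}{\frac{1}{-875} - 175630} = \frac{1}{- \frac{1}{875} - 175630} = \frac{1}{- \frac{153676251}{875}} = - \frac{875}{153676251}$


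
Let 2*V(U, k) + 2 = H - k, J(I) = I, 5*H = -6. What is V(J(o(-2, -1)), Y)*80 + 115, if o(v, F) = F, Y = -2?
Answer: 67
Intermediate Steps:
H = -6/5 (H = (⅕)*(-6) = -6/5 ≈ -1.2000)
V(U, k) = -8/5 - k/2 (V(U, k) = -1 + (-6/5 - k)/2 = -1 + (-⅗ - k/2) = -8/5 - k/2)
V(J(o(-2, -1)), Y)*80 + 115 = (-8/5 - ½*(-2))*80 + 115 = (-8/5 + 1)*80 + 115 = -⅗*80 + 115 = -48 + 115 = 67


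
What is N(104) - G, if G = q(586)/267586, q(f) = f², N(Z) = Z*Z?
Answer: 1446933390/133793 ≈ 10815.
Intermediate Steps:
N(Z) = Z²
G = 171698/133793 (G = 586²/267586 = 343396*(1/267586) = 171698/133793 ≈ 1.2833)
N(104) - G = 104² - 1*171698/133793 = 10816 - 171698/133793 = 1446933390/133793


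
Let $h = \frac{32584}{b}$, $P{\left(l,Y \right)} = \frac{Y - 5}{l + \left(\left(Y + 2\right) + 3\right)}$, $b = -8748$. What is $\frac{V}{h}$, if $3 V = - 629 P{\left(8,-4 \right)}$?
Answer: $- \frac{458541}{8146} \approx -56.29$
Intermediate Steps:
$P{\left(l,Y \right)} = \frac{-5 + Y}{5 + Y + l}$ ($P{\left(l,Y \right)} = \frac{-5 + Y}{l + \left(\left(2 + Y\right) + 3\right)} = \frac{-5 + Y}{l + \left(5 + Y\right)} = \frac{-5 + Y}{5 + Y + l}$)
$V = \frac{629}{3}$ ($V = \frac{\left(-629\right) \frac{-5 - 4}{5 - 4 + 8}}{3} = \frac{\left(-629\right) \frac{1}{9} \left(-9\right)}{3} = \frac{\left(-629\right) \left(-1\right)}{3} = \frac{1}{3} \cdot 629 = \frac{629}{3} \approx 209.67$)
$h = - \frac{8146}{2187}$ ($h = \frac{32584}{-8748} = 32584 \left(- \frac{1}{8748}\right) = - \frac{8146}{2187} \approx -3.7247$)
$\frac{V}{h} = \frac{629}{3 \left(- \frac{8146}{2187}\right)} = \frac{629}{3} \left(- \frac{2187}{8146}\right) = - \frac{458541}{8146}$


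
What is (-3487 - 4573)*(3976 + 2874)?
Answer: -55211000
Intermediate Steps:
(-3487 - 4573)*(3976 + 2874) = -8060*6850 = -55211000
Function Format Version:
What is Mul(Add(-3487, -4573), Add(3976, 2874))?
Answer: -55211000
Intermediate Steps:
Mul(Add(-3487, -4573), Add(3976, 2874)) = Mul(-8060, 6850) = -55211000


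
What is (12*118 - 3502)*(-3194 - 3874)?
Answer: 14743848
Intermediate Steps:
(12*118 - 3502)*(-3194 - 3874) = (1416 - 3502)*(-7068) = -2086*(-7068) = 14743848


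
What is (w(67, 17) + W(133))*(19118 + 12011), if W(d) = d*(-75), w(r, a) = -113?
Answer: -314029352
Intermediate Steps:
W(d) = -75*d
(w(67, 17) + W(133))*(19118 + 12011) = (-113 - 75*133)*(19118 + 12011) = (-113 - 9975)*31129 = -10088*31129 = -314029352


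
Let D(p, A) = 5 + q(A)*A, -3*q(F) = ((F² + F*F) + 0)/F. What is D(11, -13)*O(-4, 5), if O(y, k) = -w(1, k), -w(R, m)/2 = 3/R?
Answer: -646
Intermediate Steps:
w(R, m) = -6/R
q(F) = -2*F/3 (q(F) = -((F² + F*F) + 0)/(3*F) = -((F² + F²) + 0)/(3*F) = -(2*F² + 0)/(3*F) = -2*F²/(3*F) = -2*F/3)
O(y, k) = 6 (O(y, k) = -(-6)/1 = -(-6) = -1*(-6) = 6)
D(p, A) = 5 - 2*A²/3 (D(p, A) = 5 + (-2*A/3)*A = 5 - 2*A²/3)
D(11, -13)*O(-4, 5) = (5 - ⅔*(-13)²)*6 = (5 - ⅔*169)*6 = (5 - 338/3)*6 = -323/3*6 = -646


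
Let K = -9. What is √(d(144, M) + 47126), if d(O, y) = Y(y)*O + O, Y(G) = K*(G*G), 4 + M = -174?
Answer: I*√41015194 ≈ 6404.3*I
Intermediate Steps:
M = -178 (M = -4 - 174 = -178)
Y(G) = -9*G² (Y(G) = -9*G*G = -9*G²)
d(O, y) = O - 9*O*y² (d(O, y) = (-9*y²)*O + O = -9*O*y² + O = O - 9*O*y²)
√(d(144, M) + 47126) = √(144*(1 - 9*(-178)²) + 47126) = √(144*(1 - 9*31684) + 47126) = √(144*(1 - 285156) + 47126) = √(144*(-285155) + 47126) = √(-41062320 + 47126) = √(-41015194) = I*√41015194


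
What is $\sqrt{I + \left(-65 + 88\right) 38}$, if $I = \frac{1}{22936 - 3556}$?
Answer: $\frac{\sqrt{82065196245}}{9690} \approx 29.563$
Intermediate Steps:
$I = \frac{1}{19380} \approx 5.16 \cdot 10^{-5}$
$\sqrt{I + \left(-65 + 88\right) 38} = \sqrt{\frac{1}{19380} + \left(-65 + 88\right) 38} = \sqrt{\frac{1}{19380} + 23 \cdot 38} = \sqrt{\frac{1}{19380} + 874} = \sqrt{\frac{16938121}{19380}} = \frac{\sqrt{82065196245}}{9690}$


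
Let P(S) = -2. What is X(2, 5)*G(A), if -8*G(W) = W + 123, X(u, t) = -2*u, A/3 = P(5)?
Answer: 117/2 ≈ 58.500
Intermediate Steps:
A = -6 (A = 3*(-2) = -6)
G(W) = -123/8 - W/8 (G(W) = -(W + 123)/8 = -(123 + W)/8 = -123/8 - W/8)
X(2, 5)*G(A) = (-2*2)*(-123/8 - ⅛*(-6)) = -4*(-123/8 + ¾) = -4*(-117/8) = 117/2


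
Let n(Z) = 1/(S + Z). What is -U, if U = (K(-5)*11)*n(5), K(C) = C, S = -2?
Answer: 55/3 ≈ 18.333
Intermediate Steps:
n(Z) = 1/(-2 + Z)
U = -55/3 (U = (-5*11)/(-2 + 5) = -55/3 ≈ -18.333)
-U = -1*(-55/3) = 55/3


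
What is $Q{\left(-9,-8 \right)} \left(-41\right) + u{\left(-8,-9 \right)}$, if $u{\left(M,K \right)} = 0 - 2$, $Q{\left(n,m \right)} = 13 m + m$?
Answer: $4590$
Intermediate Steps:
$Q{\left(n,m \right)} = 14 m$
$u{\left(M,K \right)} = -2$ ($u{\left(M,K \right)} = 0 - 2 = -2$)
$Q{\left(-9,-8 \right)} \left(-41\right) + u{\left(-8,-9 \right)} = 14 \left(-8\right) \left(-41\right) - 2 = \left(-112\right) \left(-41\right) - 2 = 4592 - 2 = 4590$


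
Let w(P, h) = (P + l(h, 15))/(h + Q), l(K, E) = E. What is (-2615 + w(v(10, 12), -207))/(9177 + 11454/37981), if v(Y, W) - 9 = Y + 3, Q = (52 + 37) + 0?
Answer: -3907067489/13710148246 ≈ -0.28498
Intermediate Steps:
Q = 89 (Q = 89 + 0 = 89)
v(Y, W) = 12 + Y (v(Y, W) = 9 + (Y + 3) = 9 + (3 + Y) = 12 + Y)
w(P, h) = (15 + P)/(89 + h) (w(P, h) = (P + 15)/(h + 89) = (15 + P)/(89 + h))
(-2615 + w(v(10, 12), -207))/(9177 + 11454/37981) = (-2615 + (15 + (12 + 10))/(89 - 207))/(9177 + 11454/37981) = (-2615 + (15 + 22)/(-118))/(9177 + 11454*(1/37981)) = (-2615 - 1/118*37)/(9177 + 11454/37981) = (-2615 - 37/118)/(348563091/37981) = -308607/118*37981/348563091 = -3907067489/13710148246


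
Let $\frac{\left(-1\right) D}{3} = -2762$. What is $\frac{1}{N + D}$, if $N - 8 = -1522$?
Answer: $\frac{1}{6772} \approx 0.00014767$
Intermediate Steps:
$D = 8286$ ($D = \left(-3\right) \left(-2762\right) = 8286$)
$N = -1514$ ($N = 8 - 1522 = -1514$)
$\frac{1}{N + D} = \frac{1}{-1514 + 8286} = \frac{1}{6772}$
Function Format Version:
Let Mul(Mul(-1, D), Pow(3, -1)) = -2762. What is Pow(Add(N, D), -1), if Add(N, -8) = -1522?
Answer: Rational(1, 6772) ≈ 0.00014767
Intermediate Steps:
D = 8286 (D = Mul(-3, -2762) = 8286)
N = -1514 (N = Add(8, -1522) = -1514)
Pow(Add(N, D), -1) = Pow(Add(-1514, 8286), -1) = Pow(6772, -1) = Rational(1, 6772)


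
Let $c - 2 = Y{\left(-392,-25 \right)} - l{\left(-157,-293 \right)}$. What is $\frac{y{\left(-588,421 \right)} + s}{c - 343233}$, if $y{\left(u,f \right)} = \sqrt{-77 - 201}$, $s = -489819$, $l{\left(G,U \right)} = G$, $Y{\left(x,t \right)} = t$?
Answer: $\frac{489819}{343099} - \frac{i \sqrt{278}}{343099} \approx 1.4276 - 4.8596 \cdot 10^{-5} i$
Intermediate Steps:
$c = 134$ ($c = 2 - -132 = 2 + \left(-25 + 157\right) = 2 + 132 = 134$)
$y{\left(u,f \right)} = i \sqrt{278}$ ($y{\left(u,f \right)} = \sqrt{-278} = i \sqrt{278}$)
$\frac{y{\left(-588,421 \right)} + s}{c - 343233} = \frac{i \sqrt{278} - 489819}{134 - 343233} = \frac{-489819 + i \sqrt{278}}{-343099} = \left(-489819 + i \sqrt{278}\right) \left(- \frac{1}{343099}\right) = \frac{489819}{343099} - \frac{i \sqrt{278}}{343099}$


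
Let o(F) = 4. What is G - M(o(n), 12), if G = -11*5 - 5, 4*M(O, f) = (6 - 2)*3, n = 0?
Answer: -63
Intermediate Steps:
M(O, f) = 3 (M(O, f) = ((6 - 2)*3)/4 = (4*3)/4 = (1/4)*12 = 3)
G = -60 (G = -55 - 5 = -60)
G - M(o(n), 12) = -60 - 1*3 = -60 - 3 = -63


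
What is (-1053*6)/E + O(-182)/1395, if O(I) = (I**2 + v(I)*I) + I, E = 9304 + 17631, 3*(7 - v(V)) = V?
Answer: 328059394/22544595 ≈ 14.552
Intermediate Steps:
v(V) = 7 - V/3
E = 26935
O(I) = I + I**2 + I*(7 - I/3) (O(I) = (I**2 + (7 - I/3)*I) + I = (I**2 + I*(7 - I/3)) + I = I + I**2 + I*(7 - I/3))
(-1053*6)/E + O(-182)/1395 = -1053*6/26935 + ((2/3)*(-182)*(12 - 182))/1395 = -6318*1/26935 + ((2/3)*(-182)*(-170))*(1/1395) = -6318/26935 + (61880/3)*(1/1395) = -6318/26935 + 12376/837 = 328059394/22544595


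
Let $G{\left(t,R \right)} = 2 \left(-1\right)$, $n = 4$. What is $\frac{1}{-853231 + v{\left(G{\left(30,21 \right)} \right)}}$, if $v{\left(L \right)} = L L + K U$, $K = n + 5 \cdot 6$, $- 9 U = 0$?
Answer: $- \frac{1}{853227} \approx -1.172 \cdot 10^{-6}$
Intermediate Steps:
$U = 0$ ($U = \left(- \frac{1}{9}\right) 0 = 0$)
$G{\left(t,R \right)} = -2$
$K = 34$ ($K = 4 + 5 \cdot 6 = 4 + 30 = 34$)
$v{\left(L \right)} = L^{2}$ ($v{\left(L \right)} = L L + 34 \cdot 0 = L^{2} + 0 = L^{2}$)
$\frac{1}{-853231 + v{\left(G{\left(30,21 \right)} \right)}} = \frac{1}{-853231 + \left(-2\right)^{2}} = \frac{1}{-853231 + 4} = \frac{1}{-853227} = - \frac{1}{853227}$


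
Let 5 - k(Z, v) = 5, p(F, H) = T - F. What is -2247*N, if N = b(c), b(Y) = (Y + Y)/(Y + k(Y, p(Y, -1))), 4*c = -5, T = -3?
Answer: -4494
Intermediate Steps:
p(F, H) = -3 - F
c = -5/4 (c = (¼)*(-5) = -5/4 ≈ -1.2500)
k(Z, v) = 0 (k(Z, v) = 5 - 1*5 = 5 - 5 = 0)
b(Y) = 2 (b(Y) = (Y + Y)/(Y + 0) = (2*Y)/Y = 2)
N = 2
-2247*N = -2247*2 = -4494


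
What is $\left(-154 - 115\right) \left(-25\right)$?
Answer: $6725$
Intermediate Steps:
$\left(-154 - 115\right) \left(-25\right) = \left(-269\right) \left(-25\right) = 6725$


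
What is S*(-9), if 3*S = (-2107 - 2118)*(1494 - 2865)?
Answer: -17377425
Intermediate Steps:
S = 1930825 (S = ((-2107 - 2118)*(1494 - 2865))/3 = (-4225*(-1371))/3 = (1/3)*5792475 = 1930825)
S*(-9) = 1930825*(-9) = -17377425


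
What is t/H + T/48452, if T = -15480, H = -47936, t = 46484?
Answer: -187143253/145162192 ≈ -1.2892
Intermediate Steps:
t/H + T/48452 = 46484/(-47936) - 15480/48452 = 46484*(-1/47936) - 15480*1/48452 = -11621/11984 - 3870/12113 = -187143253/145162192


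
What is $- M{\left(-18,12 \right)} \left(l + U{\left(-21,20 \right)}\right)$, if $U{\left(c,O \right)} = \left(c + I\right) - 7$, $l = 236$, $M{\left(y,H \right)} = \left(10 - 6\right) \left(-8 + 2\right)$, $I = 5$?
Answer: $5112$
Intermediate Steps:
$M{\left(y,H \right)} = -24$ ($M{\left(y,H \right)} = 4 \left(-6\right) = -24$)
$U{\left(c,O \right)} = -2 + c$ ($U{\left(c,O \right)} = \left(c + 5\right) - 7 = \left(5 + c\right) - 7 = -2 + c$)
$- M{\left(-18,12 \right)} \left(l + U{\left(-21,20 \right)}\right) = \left(-1\right) \left(-24\right) \left(236 - 23\right) = 24 \left(236 - 23\right) = 24 \cdot 213 = 5112$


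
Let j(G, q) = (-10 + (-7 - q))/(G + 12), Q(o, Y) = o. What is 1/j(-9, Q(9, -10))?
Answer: -3/26 ≈ -0.11538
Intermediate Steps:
j(G, q) = (-17 - q)/(12 + G)
1/j(-9, Q(9, -10)) = 1/((-17 - 1*9)/(12 - 9)) = 1/((-17 - 9)/3) = 1/((1/3)*(-26)) = 1/(-26/3) = -3/26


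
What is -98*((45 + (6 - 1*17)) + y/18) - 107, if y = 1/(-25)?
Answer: -773726/225 ≈ -3438.8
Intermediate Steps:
y = -1/25 ≈ -0.040000
-98*((45 + (6 - 1*17)) + y/18) - 107 = -98*((45 + (6 - 1*17)) - 1/25/18) - 107 = -98*((45 + (6 - 17)) - 1/25*1/18) - 107 = -98*((45 - 11) - 1/450) - 107 = -98*(34 - 1/450) - 107 = -98*15299/450 - 107 = -749651/225 - 107 = -773726/225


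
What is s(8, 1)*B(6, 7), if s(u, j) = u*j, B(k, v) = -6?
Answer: -48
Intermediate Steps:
s(u, j) = j*u
s(8, 1)*B(6, 7) = (1*8)*(-6) = 8*(-6) = -48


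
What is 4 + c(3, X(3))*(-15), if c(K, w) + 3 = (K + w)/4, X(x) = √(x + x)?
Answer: 151/4 - 15*√6/4 ≈ 28.564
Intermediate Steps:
X(x) = √2*√x (X(x) = √(2*x) = √2*√x)
c(K, w) = -3 + K/4 + w/4 (c(K, w) = -3 + (K + w)/4 = -3 + (K/4 + w/4) = -3 + K/4 + w/4)
4 + c(3, X(3))*(-15) = 4 + (-3 + (¼)*3 + (√2*√3)/4)*(-15) = 4 + (-3 + ¾ + √6/4)*(-15) = 4 + (-9/4 + √6/4)*(-15) = 4 + (135/4 - 15*√6/4) = 151/4 - 15*√6/4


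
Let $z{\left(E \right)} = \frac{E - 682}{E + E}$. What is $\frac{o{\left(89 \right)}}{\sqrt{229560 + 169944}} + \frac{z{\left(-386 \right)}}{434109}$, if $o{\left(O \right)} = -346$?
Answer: $\frac{89}{27927679} - \frac{173 \sqrt{24969}}{49938} \approx -0.54741$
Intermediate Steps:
$z{\left(E \right)} = \frac{-682 + E}{2 E}$
$\frac{o{\left(89 \right)}}{\sqrt{229560 + 169944}} + \frac{z{\left(-386 \right)}}{434109} = - \frac{346}{\sqrt{229560 + 169944}} + \frac{\frac{1}{2} \frac{1}{-386} \left(-682 - 386\right)}{434109} = - \frac{346}{\sqrt{399504}} + \frac{1}{2} \left(- \frac{1}{386}\right) \left(-1068\right) \frac{1}{434109} = - \frac{346}{4 \sqrt{24969}} + \frac{267}{193} \cdot \frac{1}{434109} = - 346 \frac{\sqrt{24969}}{99876} + \frac{89}{27927679} = - \frac{173 \sqrt{24969}}{49938} + \frac{89}{27927679} = \frac{89}{27927679} - \frac{173 \sqrt{24969}}{49938}$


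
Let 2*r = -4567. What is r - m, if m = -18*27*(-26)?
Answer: -29839/2 ≈ -14920.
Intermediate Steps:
r = -4567/2 (r = (1/2)*(-4567) = -4567/2 ≈ -2283.5)
m = 12636 (m = -486*(-26) = 12636)
r - m = -4567/2 - 1*12636 = -4567/2 - 12636 = -29839/2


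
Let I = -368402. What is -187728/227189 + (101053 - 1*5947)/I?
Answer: -45383203845/41848440989 ≈ -1.0845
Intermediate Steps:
-187728/227189 + (101053 - 1*5947)/I = -187728/227189 + (101053 - 1*5947)/(-368402) = -187728*1/227189 + (101053 - 5947)*(-1/368402) = -187728/227189 + 95106*(-1/368402) = -187728/227189 - 47553/184201 = -45383203845/41848440989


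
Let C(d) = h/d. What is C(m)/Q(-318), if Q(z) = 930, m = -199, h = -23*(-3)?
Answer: -23/61690 ≈ -0.00037283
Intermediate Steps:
h = 69
C(d) = 69/d
C(m)/Q(-318) = (69/(-199))/930 = (69*(-1/199))*(1/930) = -69/199*1/930 = -23/61690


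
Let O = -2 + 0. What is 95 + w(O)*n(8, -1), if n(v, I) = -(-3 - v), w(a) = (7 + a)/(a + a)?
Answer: 325/4 ≈ 81.250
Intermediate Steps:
O = -2
w(a) = (7 + a)/(2*a) (w(a) = (7 + a)/((2*a)) = (7 + a)*(1/(2*a)) = (7 + a)/(2*a))
n(v, I) = 3 + v
95 + w(O)*n(8, -1) = 95 + ((½)*(7 - 2)/(-2))*(3 + 8) = 95 + ((½)*(-½)*5)*11 = 95 - 5/4*11 = 95 - 55/4 = 325/4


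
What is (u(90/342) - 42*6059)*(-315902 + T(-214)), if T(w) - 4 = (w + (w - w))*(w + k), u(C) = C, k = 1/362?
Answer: 236379995534813/3439 ≈ 6.8735e+10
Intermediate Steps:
k = 1/362 ≈ 0.0027624
T(w) = 4 + w*(1/362 + w) (T(w) = 4 + (w + (w - w))*(w + 1/362) = 4 + (w + 0)*(1/362 + w) = 4 + w*(1/362 + w))
(u(90/342) - 42*6059)*(-315902 + T(-214)) = (90/342 - 42*6059)*(-315902 + (4 + (-214)² + (1/362)*(-214))) = (90*(1/342) - 254478)*(-315902 + (4 + 45796 - 107/181)) = (5/19 - 254478)*(-315902 + 8289693/181) = -4835077/19*(-48888569/181) = 236379995534813/3439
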